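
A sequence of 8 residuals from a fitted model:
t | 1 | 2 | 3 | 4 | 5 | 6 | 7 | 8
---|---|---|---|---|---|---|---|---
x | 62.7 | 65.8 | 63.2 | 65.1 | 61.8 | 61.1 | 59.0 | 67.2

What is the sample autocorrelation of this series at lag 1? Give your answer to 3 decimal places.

Mean x̄ = (62.7 + 65.8 + 63.2 + 65.1 + 61.8 + 61.1 + 59.0 + 67.2)/8 = 63.2375
Deviations from mean: -0.5375, 2.5625, -0.0375, 1.8625, -1.4375, -2.1375, -4.2375, 3.9625
Σ(x_t−x̄)(x_{t+1}−x̄) = (-1.3773) + (-0.0961) + (-0.0698) + (-2.6773) + (3.0727) + (9.0577) + (-16.7911) = -8.8814
Denominator Σ(x_t−x̄)² = 50.6188
r_1 = -8.8814 / 50.6188 = -0.175

-0.175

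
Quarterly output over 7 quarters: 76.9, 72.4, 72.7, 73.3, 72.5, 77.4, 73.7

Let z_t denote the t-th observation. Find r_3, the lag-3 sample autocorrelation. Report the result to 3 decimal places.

-0.141

Mean z̄ = (76.9 + 72.4 + 72.7 + 73.3 + 72.5 + 77.4 + 73.7)/7 = 74.1286
Deviations from mean: 2.7714, -1.7286, -1.4286, -0.8286, -1.6286, 3.2714, -0.4286
Σ(z_t−z̄)(z_{t+3}−z̄) = (-2.2963) + (2.8151) + (-4.6735) + (0.3551) = -3.7996
Denominator Σ(z_t−z̄)² = 26.9343
r_3 = -3.7996 / 26.9343 = -0.141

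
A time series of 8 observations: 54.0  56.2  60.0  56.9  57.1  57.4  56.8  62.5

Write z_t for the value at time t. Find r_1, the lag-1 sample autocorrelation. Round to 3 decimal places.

-0.071

Mean z̄ = (54.0 + 56.2 + 60.0 + 56.9 + 57.1 + 57.4 + 56.8 + 62.5)/8 = 57.6125
Deviations from mean: -3.6125, -1.4125, 2.3875, -0.7125, -0.5125, -0.2125, -0.8125, 4.8875
Numerator Σ_{t=1}^{7}(z_t−z̄)(z_{t+1}−z̄) = -3.2952
Denominator Σ(z_t−z̄)² = 46.1088
r_1 = -3.2952 / 46.1088 = -0.071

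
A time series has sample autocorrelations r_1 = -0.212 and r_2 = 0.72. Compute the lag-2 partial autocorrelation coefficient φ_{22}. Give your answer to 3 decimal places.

0.707

φ_{22} = (r_2 − r_1²) / (1 − r_1²)
r_1² = (-0.212)² = 0.044944
Numerator = 0.72 − 0.0449 = 0.6751; denominator = 1 − 0.0449 = 0.9551
φ_{22} = 0.6751 / 0.9551 = 0.707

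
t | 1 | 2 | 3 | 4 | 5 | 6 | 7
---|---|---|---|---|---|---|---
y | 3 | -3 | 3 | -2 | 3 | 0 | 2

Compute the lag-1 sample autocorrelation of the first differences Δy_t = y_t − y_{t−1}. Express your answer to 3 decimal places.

First differences Δy: -6, 6, -5, 5, -3, 2
Mean of differences = -0.1667
Numerator Σ(Δy_t−Δȳ)(Δy_{t+1}−Δȳ) = -111.5278
Denominator Σ(Δy_t−Δȳ)² = 134.8333
r_1(Δy) = -111.5278 / 134.8333 = -0.827

-0.827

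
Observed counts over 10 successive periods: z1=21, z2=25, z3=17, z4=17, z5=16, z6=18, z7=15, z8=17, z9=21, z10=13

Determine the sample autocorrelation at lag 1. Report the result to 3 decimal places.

0.019

Mean z̄ = (21 + 25 + 17 + 17 + 16 + 18 + 15 + 17 + 21 + 13)/10 = 18.0000
Numerator Σ_{t=1}^{9}(z_t−z̄)(z_{t+1}−z̄) = 2.0000
Denominator Σ(z_t−z̄)² = 108.0000
r_1 = 2.0000 / 108.0000 = 0.019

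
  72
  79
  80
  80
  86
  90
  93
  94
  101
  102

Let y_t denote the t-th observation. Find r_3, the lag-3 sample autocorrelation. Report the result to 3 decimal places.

Mean ȳ = (72 + 79 + 80 + 80 + 86 + 90 + 93 + 94 + 101 + 102)/10 = 87.7000
Σ(y_t−ȳ)(y_{t+3}−ȳ) = (120.8900) + (14.7900) + (-17.7100) + (-40.8100) + (-10.7100) + (30.5900) + (75.7900) = 172.8300
Denominator Σ(y_t−ȳ)² = 898.1000
r_3 = 172.8300 / 898.1000 = 0.192

0.192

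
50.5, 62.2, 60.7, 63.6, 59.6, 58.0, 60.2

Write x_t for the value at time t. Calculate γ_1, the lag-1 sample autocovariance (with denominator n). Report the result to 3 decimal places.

Mean x̄ = (50.5 + 62.2 + 60.7 + 63.6 + 59.6 + 58.0 + 60.2)/7 = 59.2571
Σ_{t=1}^{6}(x_t−x̄)(x_{t+1}−x̄) = -15.3861
γ_1 = -15.3861 / 7 = -2.198

-2.198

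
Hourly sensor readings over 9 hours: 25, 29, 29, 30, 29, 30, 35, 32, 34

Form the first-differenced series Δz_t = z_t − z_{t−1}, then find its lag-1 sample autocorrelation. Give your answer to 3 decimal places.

First differences Δz: 4, 0, 1, -1, 1, 5, -3, 2
Mean of differences = 1.1250
Numerator Σ(Δz_t−Δz̄)(Δz_{t+1}−Δz̄) = -22.6406
Denominator Σ(Δz_t−Δz̄)² = 46.8750
r_1(Δz) = -22.6406 / 46.8750 = -0.483

-0.483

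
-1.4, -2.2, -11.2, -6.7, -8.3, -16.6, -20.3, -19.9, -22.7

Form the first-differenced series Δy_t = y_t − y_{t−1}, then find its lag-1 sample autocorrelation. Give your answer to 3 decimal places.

-0.386

First differences Δy: -0.8, -9.0, 4.5, -1.6, -8.3, -3.7, 0.4, -2.8
Mean of differences = -2.6625
Numerator Σ(Δy_t−Δȳ)(Δy_{t+1}−Δȳ) = -53.3252
Denominator Σ(Δy_t−Δȳ)² = 138.3188
r_1(Δy) = -53.3252 / 138.3188 = -0.386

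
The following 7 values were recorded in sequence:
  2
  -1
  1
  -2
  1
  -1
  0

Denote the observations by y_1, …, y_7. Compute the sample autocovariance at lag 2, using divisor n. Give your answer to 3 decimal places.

1.000

Mean ȳ = (2 − 1 + 1 − 2 + 1 − 1 + 0)/7 = 0.0000
Σ_{t=1}^{5}(y_t−ȳ)(y_{t+2}−ȳ) = 7.0000
γ_2 = 7.0000 / 7 = 1.000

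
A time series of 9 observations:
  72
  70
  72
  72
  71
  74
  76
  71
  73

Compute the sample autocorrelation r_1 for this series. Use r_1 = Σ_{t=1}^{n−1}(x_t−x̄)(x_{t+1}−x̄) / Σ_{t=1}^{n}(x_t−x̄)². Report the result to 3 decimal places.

0.009

Mean x̄ = (72 + 70 + 72 + 72 + 71 + 74 + 76 + 71 + 73)/9 = 72.3333
Numerator Σ_{t=1}^{8}(x_t−x̄)(x_{t+1}−x̄) = 0.2222
Denominator Σ(x_t−x̄)² = 26.0000
r_1 = 0.2222 / 26.0000 = 0.009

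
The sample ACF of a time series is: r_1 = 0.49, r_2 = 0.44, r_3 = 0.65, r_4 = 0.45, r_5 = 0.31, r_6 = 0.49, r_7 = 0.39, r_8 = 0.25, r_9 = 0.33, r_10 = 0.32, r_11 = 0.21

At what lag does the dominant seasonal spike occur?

3

The largest autocorrelation is r_3 = 0.65; the remaining lags stay at or below 0.49. The elevated value at lag 1 (0.49), dropping to 0.44 at lag 2, reflects decaying short-term dependence rather than seasonality.
The dominant spike at lag 3 indicates a seasonal period of 3.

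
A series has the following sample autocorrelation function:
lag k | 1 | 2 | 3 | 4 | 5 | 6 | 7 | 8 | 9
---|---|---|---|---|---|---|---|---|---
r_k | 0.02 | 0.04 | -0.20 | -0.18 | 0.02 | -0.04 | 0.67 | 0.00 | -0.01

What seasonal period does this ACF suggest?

7

The largest autocorrelation is r_7 = 0.67; the remaining lags stay at or below 0.04.
The dominant spike at lag 7 indicates a seasonal period of 7.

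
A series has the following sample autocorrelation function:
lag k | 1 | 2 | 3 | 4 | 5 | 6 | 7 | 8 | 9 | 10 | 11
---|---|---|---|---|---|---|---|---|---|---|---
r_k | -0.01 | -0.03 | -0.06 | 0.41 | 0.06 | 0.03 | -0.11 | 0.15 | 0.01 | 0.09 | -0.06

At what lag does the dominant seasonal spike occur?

The largest autocorrelation is r_4 = 0.41, with a weaker echo at lag 8 (0.15); the remaining lags stay at or below 0.09.
The dominant spike at lag 4 indicates a seasonal period of 4.

4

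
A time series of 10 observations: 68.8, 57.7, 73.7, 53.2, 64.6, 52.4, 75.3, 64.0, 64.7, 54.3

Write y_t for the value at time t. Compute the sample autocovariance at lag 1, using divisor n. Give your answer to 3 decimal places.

-35.593

Mean ȳ = (68.8 + 57.7 + 73.7 + 53.2 + 64.6 + 52.4 + 75.3 + 64.0 + 64.7 + 54.3)/10 = 62.8700
Σ_{t=1}^{9}(y_t−ȳ)(y_{t+1}−ȳ) = -355.9289
γ_1 = -355.9289 / 10 = -35.593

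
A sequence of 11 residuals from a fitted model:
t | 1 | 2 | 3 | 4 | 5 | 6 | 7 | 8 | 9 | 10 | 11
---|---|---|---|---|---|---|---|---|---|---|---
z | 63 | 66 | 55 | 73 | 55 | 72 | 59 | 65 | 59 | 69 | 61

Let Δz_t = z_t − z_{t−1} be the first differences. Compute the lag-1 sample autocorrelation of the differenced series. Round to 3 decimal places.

-0.907

First differences Δz: 3, -11, 18, -18, 17, -13, 6, -6, 10, -8
Mean of differences = -0.2000
Numerator Σ(Δz_t−Δz̄)(Δz_{t+1}−Δz̄) = -1335.4400
Denominator Σ(Δz_t−Δz̄)² = 1471.6000
r_1(Δz) = -1335.4400 / 1471.6000 = -0.907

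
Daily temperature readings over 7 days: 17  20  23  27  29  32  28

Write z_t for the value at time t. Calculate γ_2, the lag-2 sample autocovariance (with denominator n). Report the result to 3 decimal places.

Mean z̄ = (17 + 20 + 23 + 27 + 29 + 32 + 28)/7 = 25.1429
Deviations: -8.1429, -5.1429, -2.1429, 1.8571, 3.8571, 6.8571, 2.8571
Σ_{t=1}^{5}(z_t−z̄)(z_{t+2}−z̄) = 23.3878
γ_2 = 23.3878 / 7 = 3.341

3.341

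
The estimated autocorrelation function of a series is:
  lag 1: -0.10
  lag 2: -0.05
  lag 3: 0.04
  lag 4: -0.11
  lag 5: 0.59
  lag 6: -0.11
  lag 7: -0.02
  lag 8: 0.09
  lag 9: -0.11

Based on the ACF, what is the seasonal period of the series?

The largest autocorrelation is r_5 = 0.59; the remaining lags stay at or below 0.09.
The dominant spike at lag 5 indicates a seasonal period of 5.

5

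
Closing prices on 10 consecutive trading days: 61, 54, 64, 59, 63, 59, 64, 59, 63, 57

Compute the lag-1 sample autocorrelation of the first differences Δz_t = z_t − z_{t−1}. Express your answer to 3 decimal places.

First differences Δz: -7, 10, -5, 4, -4, 5, -5, 4, -6
Mean of differences = -0.4444
Numerator Σ(Δz_t−Δz̄)(Δz_{t+1}−Δz̄) = -241.1975
Denominator Σ(Δz_t−Δz̄)² = 306.2222
r_1(Δz) = -241.1975 / 306.2222 = -0.788

-0.788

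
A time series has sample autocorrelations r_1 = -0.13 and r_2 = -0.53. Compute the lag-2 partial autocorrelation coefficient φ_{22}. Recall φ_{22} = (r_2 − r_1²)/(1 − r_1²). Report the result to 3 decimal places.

φ_{22} = (r_2 − r_1²) / (1 − r_1²)
r_1² = (-0.13)² = 0.0169
Numerator = -0.53 − 0.0169 = -0.5469; denominator = 1 − 0.0169 = 0.9831
φ_{22} = -0.5469 / 0.9831 = -0.556

-0.556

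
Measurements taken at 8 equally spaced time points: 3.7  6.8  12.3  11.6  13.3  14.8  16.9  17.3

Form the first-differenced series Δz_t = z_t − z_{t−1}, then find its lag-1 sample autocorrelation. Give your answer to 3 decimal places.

First differences Δz: 3.1, 5.5, -0.7, 1.7, 1.5, 2.1, 0.4
Mean of differences = 1.9429
Numerator Σ(Δz_t−Δz̄)(Δz_{t+1}−Δz̄) = -4.8476
Denominator Σ(Δz_t−Δz̄)² = 23.6371
r_1(Δz) = -4.8476 / 23.6371 = -0.205

-0.205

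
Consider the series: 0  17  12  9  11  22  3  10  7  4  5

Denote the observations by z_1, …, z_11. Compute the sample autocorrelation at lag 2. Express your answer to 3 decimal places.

Mean z̄ = (0 + 17 + 12 + 9 + 11 + 22 + 3 + 10 + 7 + 4 + 5)/11 = 9.0909
Numerator Σ_{t=1}^{9}(z_t−z̄)(z_{t+2}−z̄) = -6.0165
Denominator Σ(z_t−z̄)² = 408.9091
r_2 = -6.0165 / 408.9091 = -0.015

-0.015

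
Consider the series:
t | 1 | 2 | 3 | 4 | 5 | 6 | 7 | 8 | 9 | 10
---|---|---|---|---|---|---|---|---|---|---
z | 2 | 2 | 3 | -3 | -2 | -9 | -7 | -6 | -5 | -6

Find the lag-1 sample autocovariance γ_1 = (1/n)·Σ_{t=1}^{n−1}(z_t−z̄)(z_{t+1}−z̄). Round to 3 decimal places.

9.669

Mean z̄ = (2 + 2 + 3 − 3 − 2 − 9 − 7 − 6 − 5 − 6)/10 = -3.1000
Σ_{t=1}^{9}(z_t−z̄)(z_{t+1}−z̄) = 96.6900
γ_1 = 96.6900 / 10 = 9.669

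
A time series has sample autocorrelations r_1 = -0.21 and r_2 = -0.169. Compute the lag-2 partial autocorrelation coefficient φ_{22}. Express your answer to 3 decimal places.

-0.223

φ_{22} = (r_2 − r_1²) / (1 − r_1²)
r_1² = (-0.21)² = 0.0441
Numerator = -0.169 − 0.0441 = -0.2131; denominator = 1 − 0.0441 = 0.9559
φ_{22} = -0.2131 / 0.9559 = -0.223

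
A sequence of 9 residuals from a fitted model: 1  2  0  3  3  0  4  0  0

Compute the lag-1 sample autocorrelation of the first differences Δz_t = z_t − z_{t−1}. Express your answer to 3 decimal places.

-0.661

First differences Δz: 1, -2, 3, 0, -3, 4, -4, 0
Mean of differences = -0.1250
Numerator Σ(Δz_t−Δz̄)(Δz_{t+1}−Δz̄) = -36.2656
Denominator Σ(Δz_t−Δz̄)² = 54.8750
r_1(Δz) = -36.2656 / 54.8750 = -0.661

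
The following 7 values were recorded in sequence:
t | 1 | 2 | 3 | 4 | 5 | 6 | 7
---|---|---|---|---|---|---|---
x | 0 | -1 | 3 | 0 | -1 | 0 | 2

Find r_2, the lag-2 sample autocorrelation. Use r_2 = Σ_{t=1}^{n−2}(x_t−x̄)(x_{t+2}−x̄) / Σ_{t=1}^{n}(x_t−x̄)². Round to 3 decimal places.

-0.454

Mean x̄ = (0 − 1 + 3 + 0 − 1 + 0 + 2)/7 = 0.4286
Deviations from mean: -0.4286, -1.4286, 2.5714, -0.4286, -1.4286, -0.4286, 1.5714
Σ(x_t−x̄)(x_{t+2}−x̄) = (-1.1020) + (0.6122) + (-3.6735) + (0.1837) + (-2.2449) = -6.2245
Denominator Σ(x_t−x̄)² = 13.7143
r_2 = -6.2245 / 13.7143 = -0.454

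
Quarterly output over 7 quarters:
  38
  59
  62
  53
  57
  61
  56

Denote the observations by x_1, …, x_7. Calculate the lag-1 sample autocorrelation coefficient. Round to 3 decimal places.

Mean x̄ = (38 + 59 + 62 + 53 + 57 + 61 + 56)/7 = 55.1429
Deviations from mean: -17.1429, 3.8571, 6.8571, -2.1429, 1.8571, 5.8571, 0.8571
Σ(x_t−x̄)(x_{t+1}−x̄) = (-66.1224) + (26.4490) + (-14.6939) + (-3.9796) + (10.8776) + (5.0204) = -42.4490
Denominator Σ(x_t−x̄)² = 398.8571
r_1 = -42.4490 / 398.8571 = -0.106

-0.106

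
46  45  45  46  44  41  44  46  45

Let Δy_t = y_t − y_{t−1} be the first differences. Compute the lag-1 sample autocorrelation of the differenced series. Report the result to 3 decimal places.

First differences Δy: -1, 0, 1, -2, -3, 3, 2, -1
Mean of differences = -0.1250
Numerator Σ(Δy_t−Δȳ)(Δy_{t+1}−Δȳ) = -0.8906
Denominator Σ(Δy_t−Δȳ)² = 28.8750
r_1(Δy) = -0.8906 / 28.8750 = -0.031

-0.031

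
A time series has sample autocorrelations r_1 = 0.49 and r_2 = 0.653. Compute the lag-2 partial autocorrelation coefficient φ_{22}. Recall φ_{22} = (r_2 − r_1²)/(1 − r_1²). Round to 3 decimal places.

φ_{22} = (r_2 − r_1²) / (1 − r_1²)
r_1² = (0.49)² = 0.2401
Numerator = 0.653 − 0.2401 = 0.4129; denominator = 1 − 0.2401 = 0.7599
φ_{22} = 0.4129 / 0.7599 = 0.543

0.543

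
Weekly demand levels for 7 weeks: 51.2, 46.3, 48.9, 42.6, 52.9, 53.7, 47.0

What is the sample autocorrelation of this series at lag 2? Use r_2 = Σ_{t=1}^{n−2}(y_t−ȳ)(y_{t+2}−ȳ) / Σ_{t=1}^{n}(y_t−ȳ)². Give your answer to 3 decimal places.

-0.226

Mean ȳ = (51.2 + 46.3 + 48.9 + 42.6 + 52.9 + 53.7 + 47.0)/7 = 48.9429
Deviations from mean: 2.2571, -2.6429, -0.0429, -6.3429, 3.9571, 4.7571, -1.9429
Σ(y_t−ȳ)(y_{t+2}−ȳ) = (-0.0967) + (16.7633) + (-0.1696) + (-30.1739) + (-7.6882) = -21.3651
Denominator Σ(y_t−ȳ)² = 94.3771
r_2 = -21.3651 / 94.3771 = -0.226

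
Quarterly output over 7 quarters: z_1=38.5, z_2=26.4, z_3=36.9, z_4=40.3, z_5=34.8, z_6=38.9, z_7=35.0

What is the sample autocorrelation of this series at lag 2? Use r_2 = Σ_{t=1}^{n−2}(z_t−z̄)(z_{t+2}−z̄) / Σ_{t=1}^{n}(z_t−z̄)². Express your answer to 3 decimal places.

-0.201

Mean z̄ = (38.5 + 26.4 + 36.9 + 40.3 + 34.8 + 38.9 + 35.0)/7 = 35.8286
Numerator Σ_{t=1}^{5}(z_t−z̄)(z_{t+2}−z̄) = -25.8131
Denominator Σ(z_t−z̄)² = 128.3543
r_2 = -25.8131 / 128.3543 = -0.201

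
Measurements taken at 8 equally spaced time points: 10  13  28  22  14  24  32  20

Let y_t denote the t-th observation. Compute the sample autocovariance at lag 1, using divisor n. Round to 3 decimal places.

Mean ȳ = (10 + 13 + 28 + 22 + 14 + 24 + 32 + 20)/8 = 20.3750
Σ_{t=1}^{7}(y_t−ȳ)(y_{t+1}−ȳ) = 36.9844
γ_1 = 36.9844 / 8 = 4.623

4.623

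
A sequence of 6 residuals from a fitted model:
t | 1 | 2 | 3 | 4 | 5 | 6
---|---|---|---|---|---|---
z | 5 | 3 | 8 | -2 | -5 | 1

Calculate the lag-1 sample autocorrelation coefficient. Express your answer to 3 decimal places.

Mean z̄ = (5 + 3 + 8 − 2 − 5 + 1)/6 = 1.6667
Deviations from mean: 3.3333, 1.3333, 6.3333, -3.6667, -6.6667, -0.6667
Σ(z_t−z̄)(z_{t+1}−z̄) = (4.4444) + (8.4444) + (-23.2222) + (24.4444) + (4.4444) = 18.5556
Denominator Σ(z_t−z̄)² = 111.3333
r_1 = 18.5556 / 111.3333 = 0.167

0.167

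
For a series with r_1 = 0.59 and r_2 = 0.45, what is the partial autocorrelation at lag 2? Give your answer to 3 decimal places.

0.156

φ_{22} = (r_2 − r_1²) / (1 − r_1²)
r_1² = (0.59)² = 0.3481
Numerator = 0.45 − 0.3481 = 0.1019; denominator = 1 − 0.3481 = 0.6519
φ_{22} = 0.1019 / 0.6519 = 0.156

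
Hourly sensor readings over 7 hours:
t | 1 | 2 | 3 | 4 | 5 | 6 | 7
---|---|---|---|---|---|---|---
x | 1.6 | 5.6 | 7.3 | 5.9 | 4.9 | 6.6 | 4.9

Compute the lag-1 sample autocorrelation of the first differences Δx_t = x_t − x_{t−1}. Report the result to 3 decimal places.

0.015

First differences Δx: 4.0, 1.7, -1.4, -1.0, 1.7, -1.7
Mean of differences = 0.5500
Numerator Σ(Δx_t−Δx̄)(Δx_{t+1}−Δx̄) = 0.3775
Denominator Σ(Δx_t−Δx̄)² = 25.8150
r_1(Δx) = 0.3775 / 25.8150 = 0.015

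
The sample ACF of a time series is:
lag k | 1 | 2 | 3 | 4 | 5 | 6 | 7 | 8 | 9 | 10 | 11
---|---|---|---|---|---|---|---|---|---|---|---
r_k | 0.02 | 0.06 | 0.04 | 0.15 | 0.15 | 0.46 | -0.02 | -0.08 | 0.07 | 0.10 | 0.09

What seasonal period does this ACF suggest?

The largest autocorrelation is r_6 = 0.46; the remaining lags stay at or below 0.15.
The dominant spike at lag 6 indicates a seasonal period of 6.

6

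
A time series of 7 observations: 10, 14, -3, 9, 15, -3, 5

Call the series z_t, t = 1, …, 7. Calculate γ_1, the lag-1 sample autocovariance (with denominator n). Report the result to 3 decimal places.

Mean z̄ = (10 + 14 − 3 + 9 + 15 − 3 + 5)/7 = 6.7143
Deviations: 3.2857, 7.2857, -9.7143, 2.2857, 8.2857, -9.7143, -1.7143
Σ_{t=1}^{6}(z_t−z̄)(z_{t+1}−z̄) = -113.9388
γ_1 = -113.9388 / 7 = -16.277

-16.277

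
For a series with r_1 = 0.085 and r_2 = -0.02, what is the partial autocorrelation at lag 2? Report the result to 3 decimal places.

φ_{22} = (r_2 − r_1²) / (1 − r_1²)
r_1² = (0.085)² = 0.007225
Numerator = -0.02 − 0.0072 = -0.0272; denominator = 1 − 0.0072 = 0.9928
φ_{22} = -0.0272 / 0.9928 = -0.027

-0.027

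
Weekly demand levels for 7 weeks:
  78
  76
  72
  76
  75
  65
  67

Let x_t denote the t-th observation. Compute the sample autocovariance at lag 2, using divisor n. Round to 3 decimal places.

Mean x̄ = (78 + 76 + 72 + 76 + 75 + 65 + 67)/7 = 72.7143
Σ_{t=1}^{5}(x_t−x̄)(x_{t+2}−x̄) = -33.0204
γ_2 = -33.0204 / 7 = -4.717

-4.717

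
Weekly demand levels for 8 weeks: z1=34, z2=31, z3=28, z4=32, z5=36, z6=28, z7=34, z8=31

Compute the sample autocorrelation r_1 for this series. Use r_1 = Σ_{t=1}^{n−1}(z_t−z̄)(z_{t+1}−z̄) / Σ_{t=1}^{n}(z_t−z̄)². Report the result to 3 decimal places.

Mean z̄ = (34 + 31 + 28 + 32 + 36 + 28 + 34 + 31)/8 = 31.7500
Deviations from mean: 2.2500, -0.7500, -3.7500, 0.2500, 4.2500, -3.7500, 2.2500, -0.7500
Σ(z_t−z̄)(z_{t+1}−z̄) = (-1.6875) + (2.8125) + (-0.9375) + (1.0625) + (-15.9375) + (-8.4375) + (-1.6875) = -24.8125
Denominator Σ(z_t−z̄)² = 57.5000
r_1 = -24.8125 / 57.5000 = -0.432

-0.432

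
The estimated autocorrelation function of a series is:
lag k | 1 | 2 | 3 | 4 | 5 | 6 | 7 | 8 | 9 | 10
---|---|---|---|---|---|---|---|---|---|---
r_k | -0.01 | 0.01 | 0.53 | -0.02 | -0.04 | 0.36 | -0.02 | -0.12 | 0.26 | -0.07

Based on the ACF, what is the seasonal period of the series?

3

The largest autocorrelation is r_3 = 0.53, with weaker echoes at lags 6 (0.36) and 9 (0.26); the remaining lags stay at or below 0.01.
The dominant spike at lag 3 indicates a seasonal period of 3.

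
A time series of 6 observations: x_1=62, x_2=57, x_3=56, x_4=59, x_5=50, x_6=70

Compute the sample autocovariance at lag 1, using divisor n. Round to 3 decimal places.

-16.500

Mean x̄ = (62 + 57 + 56 + 59 + 50 + 70)/6 = 59.0000
Σ_{t=1}^{5}(x_t−x̄)(x_{t+1}−x̄) = -99.0000
γ_1 = -99.0000 / 6 = -16.500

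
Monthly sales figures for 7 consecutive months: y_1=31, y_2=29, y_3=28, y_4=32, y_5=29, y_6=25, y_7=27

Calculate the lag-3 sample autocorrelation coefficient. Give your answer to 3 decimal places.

0.138

Mean ȳ = (31 + 29 + 28 + 32 + 29 + 25 + 27)/7 = 28.7143
Σ(y_t−ȳ)(y_{t+3}−ȳ) = (7.5102) + (0.0816) + (2.6531) + (-5.6327) = 4.6122
Denominator Σ(y_t−ȳ)² = 33.4286
r_3 = 4.6122 / 33.4286 = 0.138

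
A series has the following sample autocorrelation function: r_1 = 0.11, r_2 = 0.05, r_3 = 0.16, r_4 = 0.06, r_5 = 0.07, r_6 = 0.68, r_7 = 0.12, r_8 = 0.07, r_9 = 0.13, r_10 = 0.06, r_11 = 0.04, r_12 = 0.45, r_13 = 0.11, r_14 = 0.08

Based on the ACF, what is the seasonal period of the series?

6

The largest autocorrelation is r_6 = 0.68, with a weaker echo at lag 12 (0.45); the remaining lags stay at or below 0.16.
The dominant spike at lag 6 indicates a seasonal period of 6.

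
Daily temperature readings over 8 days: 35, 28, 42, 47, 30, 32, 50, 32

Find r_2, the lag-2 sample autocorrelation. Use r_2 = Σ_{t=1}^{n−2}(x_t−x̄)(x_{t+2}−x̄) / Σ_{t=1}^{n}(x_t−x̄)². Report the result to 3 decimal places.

Mean x̄ = (35 + 28 + 42 + 47 + 30 + 32 + 50 + 32)/8 = 37.0000
Deviations from mean: -2.0000, -9.0000, 5.0000, 10.0000, -7.0000, -5.0000, 13.0000, -5.0000
Numerator Σ_{t=1}^{6}(x_t−x̄)(x_{t+2}−x̄) = -251.0000
Denominator Σ(x_t−x̄)² = 478.0000
r_2 = -251.0000 / 478.0000 = -0.525

-0.525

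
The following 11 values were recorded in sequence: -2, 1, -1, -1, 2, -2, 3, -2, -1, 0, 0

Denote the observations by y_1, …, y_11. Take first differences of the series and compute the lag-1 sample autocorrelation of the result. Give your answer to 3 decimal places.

First differences Δy: 3, -2, 0, 3, -4, 5, -5, 1, 1, 0
Mean of differences = 0.2000
Numerator Σ(Δy_t−Δȳ)(Δy_{t+1}−Δȳ) = -66.8400
Denominator Σ(Δy_t−Δȳ)² = 89.6000
r_1(Δy) = -66.8400 / 89.6000 = -0.746

-0.746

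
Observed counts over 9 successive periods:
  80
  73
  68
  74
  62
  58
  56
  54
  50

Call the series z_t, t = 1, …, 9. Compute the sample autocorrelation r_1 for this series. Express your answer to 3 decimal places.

0.562

Mean z̄ = (80 + 73 + 68 + 74 + 62 + 58 + 56 + 54 + 50)/9 = 63.8889
Numerator Σ_{t=1}^{8}(z_t−z̄)(z_{t+1}−z̄) = 479.6543
Denominator Σ(z_t−z̄)² = 852.8889
r_1 = 479.6543 / 852.8889 = 0.562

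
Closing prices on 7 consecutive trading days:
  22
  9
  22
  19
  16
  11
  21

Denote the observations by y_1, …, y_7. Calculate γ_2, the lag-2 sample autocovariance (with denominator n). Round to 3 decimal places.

Mean ȳ = (22 + 9 + 22 + 19 + 16 + 11 + 21)/7 = 17.1429
Σ_{t=1}^{5}(y_t−ȳ)(y_{t+2}−ȳ) = -12.8980
γ_2 = -12.8980 / 7 = -1.843

-1.843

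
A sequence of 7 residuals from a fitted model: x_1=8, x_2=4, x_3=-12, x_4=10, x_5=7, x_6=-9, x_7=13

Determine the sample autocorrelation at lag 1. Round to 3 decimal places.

-0.455

Mean x̄ = (8 + 4 − 12 + 10 + 7 − 9 + 13)/7 = 3.0000
Σ(x_t−x̄)(x_{t+1}−x̄) = (5.0000) + (-15.0000) + (-105.0000) + (28.0000) + (-48.0000) + (-120.0000) = -255.0000
Denominator Σ(x_t−x̄)² = 560.0000
r_1 = -255.0000 / 560.0000 = -0.455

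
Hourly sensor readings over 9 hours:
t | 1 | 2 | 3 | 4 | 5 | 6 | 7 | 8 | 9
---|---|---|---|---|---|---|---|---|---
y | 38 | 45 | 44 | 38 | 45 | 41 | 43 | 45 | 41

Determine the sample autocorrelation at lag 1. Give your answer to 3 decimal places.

-0.482

Mean ȳ = (38 + 45 + 44 + 38 + 45 + 41 + 43 + 45 + 41)/9 = 42.2222
Numerator Σ_{t=1}^{8}(y_t−ȳ)(y_{t+1}−ȳ) = -31.6049
Denominator Σ(y_t−ȳ)² = 65.5556
r_1 = -31.6049 / 65.5556 = -0.482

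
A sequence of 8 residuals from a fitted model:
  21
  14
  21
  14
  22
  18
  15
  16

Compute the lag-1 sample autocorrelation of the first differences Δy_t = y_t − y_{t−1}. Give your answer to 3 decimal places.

First differences Δy: -7, 7, -7, 8, -4, -3, 1
Mean of differences = -0.7143
Numerator Σ(Δy_t−Δȳ)(Δy_{t+1}−Δȳ) = -176.7959
Denominator Σ(Δy_t−Δȳ)² = 233.4286
r_1(Δy) = -176.7959 / 233.4286 = -0.757

-0.757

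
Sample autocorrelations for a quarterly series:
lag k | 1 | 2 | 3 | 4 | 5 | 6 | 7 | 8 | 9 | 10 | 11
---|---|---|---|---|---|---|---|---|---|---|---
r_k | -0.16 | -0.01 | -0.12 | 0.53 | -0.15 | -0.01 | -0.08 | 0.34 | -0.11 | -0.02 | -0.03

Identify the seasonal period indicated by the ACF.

The largest autocorrelation is r_4 = 0.53, with a weaker echo at lag 8 (0.34); the remaining lags stay at or below -0.01.
The dominant spike at lag 4 indicates a seasonal period of 4.

4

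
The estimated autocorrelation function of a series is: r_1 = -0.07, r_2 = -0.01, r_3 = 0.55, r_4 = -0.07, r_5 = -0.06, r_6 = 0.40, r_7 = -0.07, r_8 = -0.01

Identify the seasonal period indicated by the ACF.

The largest autocorrelation is r_3 = 0.55, with a weaker echo at lag 6 (0.40); the remaining lags stay at or below -0.01.
The dominant spike at lag 3 indicates a seasonal period of 3.

3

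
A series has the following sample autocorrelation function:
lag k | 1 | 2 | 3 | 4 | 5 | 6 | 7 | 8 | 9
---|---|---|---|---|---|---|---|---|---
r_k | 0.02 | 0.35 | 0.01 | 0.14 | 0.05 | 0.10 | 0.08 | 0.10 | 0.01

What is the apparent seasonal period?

The largest autocorrelation is r_2 = 0.35; the remaining lags stay at or below 0.14.
The dominant spike at lag 2 indicates a seasonal period of 2.

2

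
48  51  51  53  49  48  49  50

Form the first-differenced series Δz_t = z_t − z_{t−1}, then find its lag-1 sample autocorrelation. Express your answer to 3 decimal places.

First differences Δz: 3, 0, 2, -4, -1, 1, 1
Mean of differences = 0.2857
Numerator Σ(Δz_t−Δz̄)(Δz_{t+1}−Δz̄) = -3.5102
Denominator Σ(Δz_t−Δz̄)² = 31.4286
r_1(Δz) = -3.5102 / 31.4286 = -0.112

-0.112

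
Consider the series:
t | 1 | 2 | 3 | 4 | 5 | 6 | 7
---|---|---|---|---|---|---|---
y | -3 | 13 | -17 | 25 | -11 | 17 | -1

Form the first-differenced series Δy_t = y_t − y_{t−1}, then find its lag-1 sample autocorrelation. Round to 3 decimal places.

-0.895

First differences Δy: 16, -30, 42, -36, 28, -18
Mean of differences = 0.3333
Numerator Σ(Δy_t−Δȳ)(Δy_{t+1}−Δȳ) = -4765.4444
Denominator Σ(Δy_t−Δȳ)² = 5323.3333
r_1(Δy) = -4765.4444 / 5323.3333 = -0.895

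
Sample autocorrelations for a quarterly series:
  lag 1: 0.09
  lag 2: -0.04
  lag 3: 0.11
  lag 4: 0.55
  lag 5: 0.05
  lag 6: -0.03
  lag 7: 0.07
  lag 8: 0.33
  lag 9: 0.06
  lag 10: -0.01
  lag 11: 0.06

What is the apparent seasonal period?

The largest autocorrelation is r_4 = 0.55, with a weaker echo at lag 8 (0.33); the remaining lags stay at or below 0.11.
The dominant spike at lag 4 indicates a seasonal period of 4.

4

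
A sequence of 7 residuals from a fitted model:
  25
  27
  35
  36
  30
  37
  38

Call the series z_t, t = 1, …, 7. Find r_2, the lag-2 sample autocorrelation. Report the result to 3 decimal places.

-0.263

Mean z̄ = (25 + 27 + 35 + 36 + 30 + 37 + 38)/7 = 32.5714
Numerator Σ_{t=1}^{5}(z_t−z̄)(z_{t+2}−z̄) = -42.5102
Denominator Σ(z_t−z̄)² = 161.7143
r_2 = -42.5102 / 161.7143 = -0.263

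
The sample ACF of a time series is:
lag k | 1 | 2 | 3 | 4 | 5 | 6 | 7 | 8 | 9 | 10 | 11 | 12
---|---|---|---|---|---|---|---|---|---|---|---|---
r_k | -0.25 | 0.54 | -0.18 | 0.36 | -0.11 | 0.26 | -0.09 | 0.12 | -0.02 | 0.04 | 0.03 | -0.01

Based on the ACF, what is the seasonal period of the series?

2

The largest autocorrelation is r_2 = 0.54, with weaker echoes at lags 4 (0.36) and 6 (0.26); the remaining lags stay at or below 0.12.
The dominant spike at lag 2 indicates a seasonal period of 2.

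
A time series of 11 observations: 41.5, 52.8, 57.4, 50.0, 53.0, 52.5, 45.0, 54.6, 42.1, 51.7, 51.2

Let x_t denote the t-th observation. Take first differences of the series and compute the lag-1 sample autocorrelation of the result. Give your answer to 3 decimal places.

-0.531

First differences Δx: 11.3, 4.6, -7.4, 3.0, -0.5, -7.5, 9.6, -12.5, 9.6, -0.5
Mean of differences = 0.9700
Numerator Σ(Δx_t−Δx̄)(Δx_{t+1}−Δx̄) = -318.6839
Denominator Σ(Δx_t−Δx̄)² = 600.5210
r_1(Δx) = -318.6839 / 600.5210 = -0.531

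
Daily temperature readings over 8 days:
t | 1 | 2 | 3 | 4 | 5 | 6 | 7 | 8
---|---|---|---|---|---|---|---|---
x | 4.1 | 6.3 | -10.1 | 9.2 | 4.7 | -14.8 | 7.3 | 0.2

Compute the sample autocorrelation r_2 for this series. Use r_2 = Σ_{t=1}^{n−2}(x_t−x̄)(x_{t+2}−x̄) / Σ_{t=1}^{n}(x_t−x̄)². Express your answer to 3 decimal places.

-0.240

Mean x̄ = (4.1 + 6.3 − 10.1 + 9.2 + 4.7 − 14.8 + 7.3 + 0.2)/8 = 0.8625
Σ(x_t−x̄)(x_{t+2}−x̄) = (-35.4911) + (45.3352) + (-42.0686) + (-130.5861) + (24.7039) + (10.3764) = -127.7303
Denominator Σ(x_t−x̄)² = 531.6588
r_2 = -127.7303 / 531.6588 = -0.240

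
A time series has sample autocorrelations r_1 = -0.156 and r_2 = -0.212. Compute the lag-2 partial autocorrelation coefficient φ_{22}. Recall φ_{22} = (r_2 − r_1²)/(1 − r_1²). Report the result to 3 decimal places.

-0.242

φ_{22} = (r_2 − r_1²) / (1 − r_1²)
r_1² = (-0.156)² = 0.024336
Numerator = -0.212 − 0.0243 = -0.2363; denominator = 1 − 0.0243 = 0.9757
φ_{22} = -0.2363 / 0.9757 = -0.242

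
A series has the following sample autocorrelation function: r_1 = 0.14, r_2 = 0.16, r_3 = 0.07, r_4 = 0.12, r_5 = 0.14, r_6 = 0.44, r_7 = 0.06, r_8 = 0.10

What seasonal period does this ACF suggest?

The largest autocorrelation is r_6 = 0.44; the remaining lags stay at or below 0.16.
The dominant spike at lag 6 indicates a seasonal period of 6.

6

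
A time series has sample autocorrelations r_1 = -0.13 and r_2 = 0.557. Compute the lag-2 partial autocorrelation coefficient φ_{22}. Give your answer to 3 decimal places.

0.549

φ_{22} = (r_2 − r_1²) / (1 − r_1²)
r_1² = (-0.13)² = 0.0169
Numerator = 0.557 − 0.0169 = 0.5401; denominator = 1 − 0.0169 = 0.9831
φ_{22} = 0.5401 / 0.9831 = 0.549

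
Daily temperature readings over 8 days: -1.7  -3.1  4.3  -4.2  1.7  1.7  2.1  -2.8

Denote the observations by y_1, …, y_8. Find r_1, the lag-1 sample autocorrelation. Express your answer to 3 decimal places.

-0.485

Mean ȳ = (-1.7 − 3.1 + 4.3 − 4.2 + 1.7 + 1.7 + 2.1 − 2.8)/8 = -0.2500
Σ(y_t−ȳ)(y_{t+1}−ȳ) = (4.1325) + (-12.9675) + (-17.9725) + (-7.7025) + (3.8025) + (4.5825) + (-5.9925) = -32.1175
Denominator Σ(y_t−ȳ)² = 66.1600
r_1 = -32.1175 / 66.1600 = -0.485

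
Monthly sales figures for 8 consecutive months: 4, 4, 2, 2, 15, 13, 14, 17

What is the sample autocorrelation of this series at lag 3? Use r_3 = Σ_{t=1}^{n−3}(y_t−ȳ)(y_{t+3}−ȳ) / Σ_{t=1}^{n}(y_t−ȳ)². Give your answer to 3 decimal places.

-0.035

Mean ȳ = (4 + 4 + 2 + 2 + 15 + 13 + 14 + 17)/8 = 8.8750
Deviations from mean: -4.8750, -4.8750, -6.8750, -6.8750, 6.1250, 4.1250, 5.1250, 8.1250
Numerator Σ_{t=1}^{5}(y_t−ȳ)(y_{t+3}−ȳ) = -10.1719
Denominator Σ(y_t−ȳ)² = 288.8750
r_3 = -10.1719 / 288.8750 = -0.035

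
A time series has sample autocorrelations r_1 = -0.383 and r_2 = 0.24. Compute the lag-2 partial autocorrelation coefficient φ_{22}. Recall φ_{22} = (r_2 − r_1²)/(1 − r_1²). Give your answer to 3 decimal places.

0.109

φ_{22} = (r_2 − r_1²) / (1 − r_1²)
r_1² = (-0.383)² = 0.146689
Numerator = 0.24 − 0.1467 = 0.0933; denominator = 1 − 0.1467 = 0.8533
φ_{22} = 0.0933 / 0.8533 = 0.109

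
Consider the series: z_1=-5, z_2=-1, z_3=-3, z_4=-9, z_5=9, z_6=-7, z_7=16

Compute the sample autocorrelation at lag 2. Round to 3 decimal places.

0.406

Mean z̄ = (-5 − 1 − 3 − 9 + 9 − 7 + 16)/7 = 0.0000
Deviations from mean: -5.0000, -1.0000, -3.0000, -9.0000, 9.0000, -7.0000, 16.0000
Σ(z_t−z̄)(z_{t+2}−z̄) = (15.0000) + (9.0000) + (-27.0000) + (63.0000) + (144.0000) = 204.0000
Denominator Σ(z_t−z̄)² = 502.0000
r_2 = 204.0000 / 502.0000 = 0.406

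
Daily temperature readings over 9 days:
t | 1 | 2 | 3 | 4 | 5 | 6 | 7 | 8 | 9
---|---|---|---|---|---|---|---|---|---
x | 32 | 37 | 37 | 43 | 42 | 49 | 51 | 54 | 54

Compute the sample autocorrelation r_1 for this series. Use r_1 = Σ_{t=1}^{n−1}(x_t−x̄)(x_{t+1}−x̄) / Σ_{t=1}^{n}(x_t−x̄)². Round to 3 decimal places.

Mean x̄ = (32 + 37 + 37 + 43 + 42 + 49 + 51 + 54 + 54)/9 = 44.3333
Numerator Σ_{t=1}^{8}(x_t−x̄)(x_{t+1}−x̄) = 335.2222
Denominator Σ(x_t−x̄)² = 520.0000
r_1 = 335.2222 / 520.0000 = 0.645

0.645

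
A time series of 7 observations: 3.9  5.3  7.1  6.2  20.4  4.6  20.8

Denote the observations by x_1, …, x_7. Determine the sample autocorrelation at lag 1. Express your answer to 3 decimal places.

-0.305

Mean x̄ = (3.9 + 5.3 + 7.1 + 6.2 + 20.4 + 4.6 + 20.8)/7 = 9.7571
Deviations from mean: -5.8571, -4.4571, -2.6571, -3.5571, 10.6429, -5.1571, 11.0429
Numerator Σ_{t=1}^{6}(x_t−x̄)(x_{t+1}−x̄) = -102.2933
Denominator Σ(x_t−x̄)² = 335.6971
r_1 = -102.2933 / 335.6971 = -0.305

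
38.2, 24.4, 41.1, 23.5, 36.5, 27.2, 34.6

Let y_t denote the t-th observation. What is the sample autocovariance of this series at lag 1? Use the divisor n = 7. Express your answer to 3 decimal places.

-37.777

Mean ȳ = (38.2 + 24.4 + 41.1 + 23.5 + 36.5 + 27.2 + 34.6)/7 = 32.2143
Deviations: 5.9857, -7.8143, 8.8857, -8.7143, 4.2857, -5.0143, 2.3857
Σ_{t=1}^{6}(y_t−ȳ)(y_{t+1}−ȳ) = -264.4416
γ_1 = -264.4416 / 7 = -37.777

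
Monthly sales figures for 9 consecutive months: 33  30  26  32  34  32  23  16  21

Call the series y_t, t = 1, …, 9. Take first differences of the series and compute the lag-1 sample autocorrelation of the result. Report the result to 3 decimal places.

0.091

First differences Δy: -3, -4, 6, 2, -2, -9, -7, 5
Mean of differences = -1.5000
Numerator Σ(Δy_t−Δȳ)(Δy_{t+1}−Δȳ) = 18.7500
Denominator Σ(Δy_t−Δȳ)² = 206.0000
r_1(Δy) = 18.7500 / 206.0000 = 0.091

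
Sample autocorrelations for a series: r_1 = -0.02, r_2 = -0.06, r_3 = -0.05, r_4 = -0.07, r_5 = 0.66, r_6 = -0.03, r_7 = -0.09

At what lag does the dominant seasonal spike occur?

5

The largest autocorrelation is r_5 = 0.66; the remaining lags stay at or below -0.02.
The dominant spike at lag 5 indicates a seasonal period of 5.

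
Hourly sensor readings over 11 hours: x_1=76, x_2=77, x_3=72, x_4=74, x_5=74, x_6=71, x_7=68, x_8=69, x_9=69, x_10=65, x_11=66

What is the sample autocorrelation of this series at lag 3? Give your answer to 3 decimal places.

Mean x̄ = (76 + 77 + 72 + 74 + 74 + 71 + 68 + 69 + 69 + 65 + 66)/11 = 71.0000
Numerator Σ_{t=1}^{8}(x_t−x̄)(x_{t+3}−x̄) = 46.0000
Denominator Σ(x_t−x̄)² = 158.0000
r_3 = 46.0000 / 158.0000 = 0.291

0.291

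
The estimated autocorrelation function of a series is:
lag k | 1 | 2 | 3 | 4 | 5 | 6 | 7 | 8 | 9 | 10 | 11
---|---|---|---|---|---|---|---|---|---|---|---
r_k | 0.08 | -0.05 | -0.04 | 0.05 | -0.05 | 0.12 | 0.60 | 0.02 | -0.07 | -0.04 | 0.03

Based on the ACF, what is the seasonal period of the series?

The largest autocorrelation is r_7 = 0.60; the remaining lags stay at or below 0.12.
The dominant spike at lag 7 indicates a seasonal period of 7.

7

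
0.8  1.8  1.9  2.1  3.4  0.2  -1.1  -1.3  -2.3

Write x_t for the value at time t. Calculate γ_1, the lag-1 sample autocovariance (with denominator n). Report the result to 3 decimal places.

1.802

Mean x̄ = (0.8 + 1.8 + 1.9 + 2.1 + 3.4 + 0.2 − 1.1 − 1.3 − 2.3)/9 = 0.6111
Σ_{t=1}^{8}(x_t−x̄)(x_{t+1}−x̄) = 16.2188
γ_1 = 16.2188 / 9 = 1.802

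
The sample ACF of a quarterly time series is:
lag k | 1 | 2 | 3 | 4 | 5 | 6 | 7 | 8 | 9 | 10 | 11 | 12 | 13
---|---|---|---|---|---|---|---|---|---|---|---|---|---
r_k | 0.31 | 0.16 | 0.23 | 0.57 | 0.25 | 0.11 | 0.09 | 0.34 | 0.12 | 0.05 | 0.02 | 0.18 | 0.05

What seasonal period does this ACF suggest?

The largest autocorrelation is r_4 = 0.57, with a weaker echo at lag 8 (0.34); the remaining lags stay at or below 0.31. The elevated value at lag 1 (0.31), dropping to 0.16 at lag 2, reflects decaying short-term dependence rather than seasonality.
The dominant spike at lag 4 indicates a seasonal period of 4.

4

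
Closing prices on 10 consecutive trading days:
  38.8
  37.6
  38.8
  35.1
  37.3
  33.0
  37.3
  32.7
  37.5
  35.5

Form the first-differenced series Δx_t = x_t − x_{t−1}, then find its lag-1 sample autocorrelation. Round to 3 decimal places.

First differences Δx: -1.2, 1.2, -3.7, 2.2, -4.3, 4.3, -4.6, 4.8, -2.0
Mean of differences = -0.3667
Numerator Σ(Δx_t−Δx̄)(Δx_{t+1}−Δx̄) = -93.6011
Denominator Σ(Δx_t−Δx̄)² = 105.3800
r_1(Δx) = -93.6011 / 105.3800 = -0.888

-0.888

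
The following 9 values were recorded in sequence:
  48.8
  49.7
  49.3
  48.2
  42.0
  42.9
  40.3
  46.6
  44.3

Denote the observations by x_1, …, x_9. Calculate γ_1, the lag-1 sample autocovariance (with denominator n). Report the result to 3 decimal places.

Mean x̄ = (48.8 + 49.7 + 49.3 + 48.2 + 42.0 + 42.9 + 40.3 + 46.6 + 44.3)/9 = 45.7889
Σ_{t=1}^{8}(x_t−x̄)(x_{t+1}−x̄) = 45.9821
γ_1 = 45.9821 / 9 = 5.109

5.109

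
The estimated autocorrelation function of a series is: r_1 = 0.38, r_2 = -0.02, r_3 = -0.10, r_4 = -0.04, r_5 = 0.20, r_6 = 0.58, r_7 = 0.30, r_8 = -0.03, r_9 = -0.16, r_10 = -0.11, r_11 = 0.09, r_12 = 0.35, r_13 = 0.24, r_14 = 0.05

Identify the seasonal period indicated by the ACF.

6

The largest autocorrelation is r_6 = 0.58; the remaining lags stay at or below 0.38.
The dominant spike at lag 6 indicates a seasonal period of 6.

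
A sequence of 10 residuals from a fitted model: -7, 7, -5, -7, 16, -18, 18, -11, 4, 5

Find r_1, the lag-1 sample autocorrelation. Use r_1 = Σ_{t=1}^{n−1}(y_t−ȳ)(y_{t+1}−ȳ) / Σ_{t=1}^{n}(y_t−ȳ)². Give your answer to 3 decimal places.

Mean ȳ = (-7 + 7 − 5 − 7 + 16 − 18 + 18 − 11 + 4 + 5)/10 = 0.2000
Numerator Σ_{t=1}^{9}(y_t−ȳ)(y_{t+1}−ȳ) = -995.8400
Denominator Σ(y_t−ȳ)² = 1237.6000
r_1 = -995.8400 / 1237.6000 = -0.805

-0.805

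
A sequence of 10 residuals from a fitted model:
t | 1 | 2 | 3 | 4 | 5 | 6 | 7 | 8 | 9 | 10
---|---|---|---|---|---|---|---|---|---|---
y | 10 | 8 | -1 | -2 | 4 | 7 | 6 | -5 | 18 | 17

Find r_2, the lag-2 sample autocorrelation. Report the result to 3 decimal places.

-0.315

Mean ȳ = (10 + 8 − 1 − 2 + 4 + 7 + 6 − 5 + 18 + 17)/10 = 6.2000
Numerator Σ_{t=1}^{8}(y_t−ȳ)(y_{t+2}−ȳ) = -164.6800
Denominator Σ(y_t−ȳ)² = 523.6000
r_2 = -164.6800 / 523.6000 = -0.315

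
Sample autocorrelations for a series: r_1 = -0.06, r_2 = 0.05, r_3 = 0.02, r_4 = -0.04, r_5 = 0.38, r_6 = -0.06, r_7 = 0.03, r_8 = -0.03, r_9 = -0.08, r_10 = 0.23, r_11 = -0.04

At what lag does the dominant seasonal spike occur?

5

The largest autocorrelation is r_5 = 0.38, with a weaker echo at lag 10 (0.23); the remaining lags stay at or below 0.05.
The dominant spike at lag 5 indicates a seasonal period of 5.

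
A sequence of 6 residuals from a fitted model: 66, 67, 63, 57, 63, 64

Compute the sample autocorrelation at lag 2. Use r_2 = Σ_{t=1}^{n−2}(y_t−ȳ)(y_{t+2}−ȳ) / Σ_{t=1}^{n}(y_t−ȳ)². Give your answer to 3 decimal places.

-0.460

Mean ȳ = (66 + 67 + 63 + 57 + 63 + 64)/6 = 63.3333
Σ(y_t−ȳ)(y_{t+2}−ȳ) = (-0.8889) + (-23.2222) + (0.1111) + (-4.2222) = -28.2222
Denominator Σ(y_t−ȳ)² = 61.3333
r_2 = -28.2222 / 61.3333 = -0.460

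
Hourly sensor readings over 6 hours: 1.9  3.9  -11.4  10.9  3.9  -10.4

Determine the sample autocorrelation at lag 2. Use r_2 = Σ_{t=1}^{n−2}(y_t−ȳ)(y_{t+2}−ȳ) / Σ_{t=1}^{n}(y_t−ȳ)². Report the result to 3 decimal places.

Mean ȳ = (1.9 + 3.9 − 11.4 + 10.9 + 3.9 − 10.4)/6 = -0.2000
Numerator Σ_{t=1}^{4}(y_t−ȳ)(y_{t+2}−ȳ) = -137.1500
Denominator Σ(y_t−ȳ)² = 390.7200
r_2 = -137.1500 / 390.7200 = -0.351

-0.351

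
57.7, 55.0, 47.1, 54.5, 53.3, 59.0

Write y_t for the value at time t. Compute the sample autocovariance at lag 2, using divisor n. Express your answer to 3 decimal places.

-2.550

Mean ȳ = (57.7 + 55.0 + 47.1 + 54.5 + 53.3 + 59.0)/6 = 54.4333
Σ_{t=1}^{4}(y_t−ȳ)(y_{t+2}−ȳ) = -15.3022
γ_2 = -15.3022 / 6 = -2.550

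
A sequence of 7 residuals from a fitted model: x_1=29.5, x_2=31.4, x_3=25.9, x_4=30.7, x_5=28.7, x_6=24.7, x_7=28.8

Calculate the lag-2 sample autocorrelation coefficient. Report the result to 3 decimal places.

-0.142

Mean x̄ = (29.5 + 31.4 + 25.9 + 30.7 + 28.7 + 24.7 + 28.8)/7 = 28.5286
Deviations from mean: 0.9714, 2.8714, -2.6286, 2.1714, 0.1714, -3.8286, 0.2714
Σ(x_t−x̄)(x_{t+2}−x̄) = (-2.5535) + (6.2351) + (-0.4506) + (-8.3135) + (0.0465) = -5.0359
Denominator Σ(x_t−x̄)² = 35.5743
r_2 = -5.0359 / 35.5743 = -0.142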